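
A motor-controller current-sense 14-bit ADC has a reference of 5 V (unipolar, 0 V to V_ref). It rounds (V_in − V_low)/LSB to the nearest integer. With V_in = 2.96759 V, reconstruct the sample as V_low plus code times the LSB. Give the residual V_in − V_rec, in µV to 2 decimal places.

60.70 µV

Step size: 5 V ÷ 2^14 = 305.18 µV.
(V_in − V_low)/LSB = (2.96759 − 0)/0.000305176 = 9724.1989 → code 9724 (round).
Code 9724 maps back to 0 + 9724×0.000305176 V = 2.9675293 V.
Error = 2.96759 − 2.9675293 = 6.07031e-05 V = 60.70 µV.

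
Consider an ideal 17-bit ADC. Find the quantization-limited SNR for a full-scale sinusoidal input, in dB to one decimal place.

SNR ≈ 6.02·N + 1.76 dB = 6.02·17 + 1.76 = 104.10 dB.

104.1 dB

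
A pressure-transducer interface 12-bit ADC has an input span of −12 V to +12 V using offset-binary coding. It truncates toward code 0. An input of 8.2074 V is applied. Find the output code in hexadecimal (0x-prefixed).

code 0xD78 (decimal 3448)

Full-scale span = 24 V; LSB = 24/2^12 = 5.859 mV.
(V_in − V_low)/LSB = (8.2074 − (−12)) / 0.00585938 = 3448.730.
⌊·⌋(3448.730) = 3448.
In hexadecimal (0x-prefixed): 0xD78.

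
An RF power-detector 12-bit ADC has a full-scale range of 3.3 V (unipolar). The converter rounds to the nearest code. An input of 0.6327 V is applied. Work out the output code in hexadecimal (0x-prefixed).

code 0x311 (decimal 785)

LSB = 3.3 V / 4096 = 0.806 mV.
(V_in − V_low)/LSB = (0.6327 − 0) / 0.000805664 = 785.315.
Round → code 785.
In hexadecimal (0x-prefixed): 0x311.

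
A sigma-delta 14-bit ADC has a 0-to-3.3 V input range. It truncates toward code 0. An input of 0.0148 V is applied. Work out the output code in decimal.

LSB = 3.3 V / 16384 = 201.42 µV.
(0.0148 − 0) / 0.000201416 = 73.480 LSBs.
Floor → code 73.

code 73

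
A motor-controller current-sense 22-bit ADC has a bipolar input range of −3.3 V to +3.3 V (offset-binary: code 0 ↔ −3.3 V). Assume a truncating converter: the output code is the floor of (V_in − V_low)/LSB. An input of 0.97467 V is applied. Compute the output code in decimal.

With 4194304 levels over 6.6 V, one step is 1.57 µV.
Input sits at 2716555.376 steps above V_low.
Floor → code 2716555.

code 2716555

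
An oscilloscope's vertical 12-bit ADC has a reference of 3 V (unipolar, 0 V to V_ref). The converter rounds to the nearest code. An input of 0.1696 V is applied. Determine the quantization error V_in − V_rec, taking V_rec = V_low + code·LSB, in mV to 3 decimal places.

-0.322 mV

LSB = 3/2^12 = 0.732 mV.
Scaled input = 231.5605 LSBs, so code = 232.
V_rec = 0 + 232·0.000732422 = 0.16992188 V.
Error = 0.1696 − 0.16992188 = -0.000321875 V = -0.322 mV.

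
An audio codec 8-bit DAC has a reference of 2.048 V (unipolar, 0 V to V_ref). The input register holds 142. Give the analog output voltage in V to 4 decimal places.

LSB = 2.048 V / 2^8 = 8.000 mV.
V_out = 0 + 142 × 0.008 V = 1.136 V.

1.1360 V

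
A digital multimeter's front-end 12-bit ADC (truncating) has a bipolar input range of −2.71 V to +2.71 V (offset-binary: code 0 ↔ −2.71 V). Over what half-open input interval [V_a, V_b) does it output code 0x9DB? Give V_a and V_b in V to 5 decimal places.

[0.62854 V, 0.62986 V)

LSB = 5.42/2^12 = 1.323 mV.
Code 0x9DB = 2523 decimal.
V_a = V_low + 2523·LSB = 0.62854 V; V_b = V_low + 2524·LSB = 0.629863 V.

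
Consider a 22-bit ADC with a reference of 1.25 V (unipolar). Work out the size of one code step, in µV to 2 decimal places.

Full-scale span = 1.25 V.
LSB = 1.25 / 2^22 = 1.25 / 4194304 = 2.98023e-07 V = 0.30 µV.

0.30 µV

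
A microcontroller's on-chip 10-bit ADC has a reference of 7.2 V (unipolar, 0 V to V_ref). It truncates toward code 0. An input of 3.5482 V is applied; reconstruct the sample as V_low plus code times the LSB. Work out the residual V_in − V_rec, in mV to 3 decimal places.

One LSB is 7.2 V / 1024 = 7.031 mV.
(3.5482 − 0)/0.00703125 = 504.6329; ⌊·⌋ gives code 504.
Reconstructed: 3.54375 V.
Error = 3.5482 − 3.54375 = 0.00445 V = 4.450 mV.

4.450 mV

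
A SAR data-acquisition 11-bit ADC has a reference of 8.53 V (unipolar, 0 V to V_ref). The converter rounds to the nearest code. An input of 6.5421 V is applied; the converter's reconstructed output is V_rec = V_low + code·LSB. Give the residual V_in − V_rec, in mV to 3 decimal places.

Step size: 8.53 V ÷ 2^11 = 4.165 mV.
(6.5421 − 0)/0.00416504 = 1570.7176; round gives code 1571.
Code 1571 maps back to 0 + 1571×0.00416504 V = 6.5432764 V.
Error = 6.5421 − 6.5432764 = -0.00117637 V = -1.176 mV.

-1.176 mV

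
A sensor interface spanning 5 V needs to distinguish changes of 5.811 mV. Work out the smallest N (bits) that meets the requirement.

Number of steps required ≥ 5 V / 5.811 mV = 860.44.
Need 2^N ≥ 860.44; 2^9 = 512, 2^10 = 1024.
Minimum N = 10.

10 bits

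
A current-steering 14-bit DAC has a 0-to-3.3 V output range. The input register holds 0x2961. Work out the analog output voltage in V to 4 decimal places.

LSB = 3.3 V / 2^14 = 201.42 µV.
Code 0x2961 = 10593 decimal.
V_out = 0 + 10593 × 0.000201416 V = 2.1336 V.

2.1336 V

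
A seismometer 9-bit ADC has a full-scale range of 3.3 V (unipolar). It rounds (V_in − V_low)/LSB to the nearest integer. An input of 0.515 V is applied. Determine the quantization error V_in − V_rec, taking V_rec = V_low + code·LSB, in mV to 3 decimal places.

One LSB is 3.3 V / 512 = 6.445 mV.
(0.515 − 0)/0.00644531 = 79.9030; round gives code 80.
Code 80 maps back to 0 + 80×0.00644531 V = 0.515625 V.
Error = 0.515 − 0.515625 = -0.000625 V = -0.625 mV.

-0.625 mV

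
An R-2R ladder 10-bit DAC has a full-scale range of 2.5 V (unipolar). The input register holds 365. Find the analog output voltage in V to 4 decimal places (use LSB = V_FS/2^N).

0.8911 V

LSB = 2.5 V / 2^10 = 2.441 mV.
V_out = 0 + 365 × 0.00244141 V = 0.891113 V.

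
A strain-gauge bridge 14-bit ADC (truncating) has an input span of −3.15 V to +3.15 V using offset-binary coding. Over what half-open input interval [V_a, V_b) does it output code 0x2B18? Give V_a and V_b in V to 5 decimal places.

LSB = 6.3/2^14 = 384.52 µV.
Code 0x2B18 = 11032 decimal.
V_a = V_low + 11032·LSB = 1.09204 V; V_b = V_low + 11033·LSB = 1.09243 V.

[1.09204 V, 1.09243 V)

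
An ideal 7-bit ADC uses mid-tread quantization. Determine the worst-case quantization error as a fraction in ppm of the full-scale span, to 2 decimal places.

Rounding → worst-case error = ½ LSB = V_FS/2^8, so 1e+06/256 = 3906.25 ppm of full scale.

3906.25 ppm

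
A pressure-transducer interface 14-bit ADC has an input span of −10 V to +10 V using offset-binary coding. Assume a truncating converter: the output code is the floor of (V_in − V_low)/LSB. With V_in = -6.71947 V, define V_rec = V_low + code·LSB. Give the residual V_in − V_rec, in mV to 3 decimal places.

Step size: 20 V ÷ 2^14 = 1.221 mV.
Scaled input = 2687.4102 LSBs, so code = 2687.
V_rec = (−10) + 2687·0.0012207 = -6.7199707 V.
Error = -6.71947 − (−6.7199707) = 0.000500703 V = 0.501 mV.

0.501 mV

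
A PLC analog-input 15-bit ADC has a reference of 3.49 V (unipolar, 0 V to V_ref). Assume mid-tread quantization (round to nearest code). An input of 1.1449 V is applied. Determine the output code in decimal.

code 10750

Full-scale span = 3.49 V; LSB = 3.49/2^15 = 106.51 µV.
Input sits at 10749.594 steps above V_low.
So the output code is 10750.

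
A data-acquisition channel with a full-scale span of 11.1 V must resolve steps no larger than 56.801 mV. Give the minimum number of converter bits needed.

Number of steps required ≥ 11.1 V / 56.801 mV = 195.42.
Need 2^N ≥ 195.42; 2^7 = 128, 2^8 = 256.
Minimum N = 8.

8 bits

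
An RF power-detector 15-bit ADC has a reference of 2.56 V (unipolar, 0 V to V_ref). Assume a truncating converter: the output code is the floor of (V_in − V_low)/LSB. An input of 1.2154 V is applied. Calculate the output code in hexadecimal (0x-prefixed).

With 32768 levels over 2.56 V, one step is 78.12 µV.
Input sits at 15557.120 steps above V_low.
Floor → code 15557.
In hexadecimal (0x-prefixed): 0x3CC5.

code 0x3CC5 (decimal 15557)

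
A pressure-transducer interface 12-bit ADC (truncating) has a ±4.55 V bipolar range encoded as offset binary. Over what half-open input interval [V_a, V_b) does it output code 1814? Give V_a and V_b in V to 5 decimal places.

LSB = 9.1/2^12 = 2.222 mV.
V_a = V_low + 1814·LSB = -0.519873 V; V_b = V_low + 1815·LSB = -0.517651 V.

[-0.51987 V, -0.51765 V)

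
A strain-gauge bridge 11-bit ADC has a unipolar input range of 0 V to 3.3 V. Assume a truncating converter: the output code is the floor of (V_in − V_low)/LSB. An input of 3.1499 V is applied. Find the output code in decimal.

code 1954

Full-scale span = 3.3 V; LSB = 3.3/2^11 = 1.611 mV.
(V_in − V_low)/LSB = (3.1499 − 0) / 0.00161133 = 1954.847.
So the output code is 1954.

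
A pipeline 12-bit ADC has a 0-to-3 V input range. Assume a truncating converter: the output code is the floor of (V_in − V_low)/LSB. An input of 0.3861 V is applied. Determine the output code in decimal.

code 527

With 4096 levels over 3 V, one step is 0.732 mV.
Input sits at 527.155 steps above V_low.
Floor → code 527.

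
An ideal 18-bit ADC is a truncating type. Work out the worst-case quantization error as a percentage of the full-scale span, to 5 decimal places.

Truncating → worst-case error = 1 LSB = V_FS/2^18, so 100/262144 = 0.00038147 % of full scale.

0.00038 %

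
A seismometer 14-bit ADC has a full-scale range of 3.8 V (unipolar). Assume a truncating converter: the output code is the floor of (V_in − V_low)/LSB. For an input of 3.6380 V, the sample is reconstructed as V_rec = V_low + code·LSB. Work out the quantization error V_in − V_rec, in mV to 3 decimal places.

LSB = 3.8/2^14 = 231.93 µV.
(V_in − V_low)/LSB = (3.6380 − 0)/0.000231934 = 15685.5242 → code 15685 (floor).
V_rec = 0 + 15685·0.000231934 = 3.6378784 V.
Difference: 0.000121582 V → 0.122 mV.

0.122 mV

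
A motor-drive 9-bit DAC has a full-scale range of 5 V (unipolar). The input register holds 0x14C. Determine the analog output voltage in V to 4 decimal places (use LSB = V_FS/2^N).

3.2422 V

LSB = 5 V / 2^9 = 9.766 mV.
Code 0x14C = 332 decimal.
V_out = 0 + 332 × 0.00976562 V = 3.24219 V.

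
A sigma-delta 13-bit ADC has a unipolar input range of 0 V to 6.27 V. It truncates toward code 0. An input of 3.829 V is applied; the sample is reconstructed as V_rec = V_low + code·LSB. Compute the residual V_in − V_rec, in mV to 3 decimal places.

0.565 mV

One LSB is 6.27 V / 8192 = 0.765 mV.
(V_in − V_low)/LSB = (3.829 − 0)/0.000765381 = 5002.7381 → code 5002 (floor).
V_rec = 0 + 5002·0.000765381 = 3.8284351 V.
V_in − V_rec = 0.000564941 V = 0.565 mV.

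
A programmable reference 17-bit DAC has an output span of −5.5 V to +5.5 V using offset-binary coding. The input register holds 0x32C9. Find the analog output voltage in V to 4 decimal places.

-4.4089 V

LSB = 11 V / 2^17 = 83.92 µV.
Code 0x32C9 = 13001 decimal.
V_out = (−5.5) + 13001 × 8.39233e-05 V = -4.40891 V.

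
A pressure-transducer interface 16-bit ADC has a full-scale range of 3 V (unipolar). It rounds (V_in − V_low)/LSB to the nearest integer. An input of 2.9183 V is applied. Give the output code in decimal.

code 63751

Full-scale span = 3 V; LSB = 3/2^16 = 45.78 µV.
Input sits at 63751.236 steps above V_low.
So the output code is 63751.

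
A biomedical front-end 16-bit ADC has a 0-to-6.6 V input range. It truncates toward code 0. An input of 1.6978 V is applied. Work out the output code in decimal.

code 16858

LSB = 6.6 V / 65536 = 100.71 µV.
Input sits at 16858.640 steps above V_low.
⌊·⌋(16858.640) = 16858.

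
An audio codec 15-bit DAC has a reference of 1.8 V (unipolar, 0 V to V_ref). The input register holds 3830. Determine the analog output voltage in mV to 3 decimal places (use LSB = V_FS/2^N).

210.388 mV

LSB = 1.8 V / 2^15 = 54.93 µV.
V_out = 0 + 3830 × 5.49316e-05 V = 0.210388 V.
= 210.388 mV.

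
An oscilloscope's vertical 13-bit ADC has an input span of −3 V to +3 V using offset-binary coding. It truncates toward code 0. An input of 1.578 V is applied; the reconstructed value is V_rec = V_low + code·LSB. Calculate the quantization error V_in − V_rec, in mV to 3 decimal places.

LSB = 6/2^13 = 0.732 mV.
(V_in − V_low)/LSB = (1.578 − (−3))/0.000732422 = 6250.4960 → code 6250 (floor).
V_rec = (−3) + 6250·0.000732422 = 1.5776367 V.
V_in − V_rec = 0.000363281 V = 0.363 mV.

0.363 mV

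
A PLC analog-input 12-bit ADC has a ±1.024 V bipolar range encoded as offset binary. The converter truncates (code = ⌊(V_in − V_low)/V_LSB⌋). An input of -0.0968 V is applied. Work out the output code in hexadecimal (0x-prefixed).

LSB = 2.048 V / 4096 = 0.500 mV.
Input sits at 1854.400 steps above V_low.
Floor → code 1854.
In hexadecimal (0x-prefixed): 0x73E.

code 0x73E (decimal 1854)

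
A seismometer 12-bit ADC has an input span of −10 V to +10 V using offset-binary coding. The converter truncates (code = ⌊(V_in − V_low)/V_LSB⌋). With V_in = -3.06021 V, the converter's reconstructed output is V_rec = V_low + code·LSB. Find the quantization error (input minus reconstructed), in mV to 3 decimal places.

LSB = 20/2^12 = 4.883 mV.
(V_in − V_low)/LSB = (-3.06021 − (−10))/0.00488281 = 1421.2690 → code 1421 (floor).
V_rec = (−10) + 1421·0.00488281 = -3.0615234 V.
Error = -3.06021 − (−3.0615234) = 0.00131344 V = 1.313 mV.

1.313 mV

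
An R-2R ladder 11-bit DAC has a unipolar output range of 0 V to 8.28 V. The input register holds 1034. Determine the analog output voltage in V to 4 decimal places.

4.1804 V

LSB = 8.28 V / 2^11 = 4.043 mV.
V_out = 0 + 1034 × 0.00404297 V = 4.18043 V.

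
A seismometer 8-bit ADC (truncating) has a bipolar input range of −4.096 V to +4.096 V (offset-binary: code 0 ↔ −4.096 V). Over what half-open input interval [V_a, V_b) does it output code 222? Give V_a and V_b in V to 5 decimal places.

LSB = 8.192/2^8 = 32.000 mV.
V_a = V_low + 222·LSB = 3.008 V; V_b = V_low + 223·LSB = 3.04 V.

[3.00800 V, 3.04000 V)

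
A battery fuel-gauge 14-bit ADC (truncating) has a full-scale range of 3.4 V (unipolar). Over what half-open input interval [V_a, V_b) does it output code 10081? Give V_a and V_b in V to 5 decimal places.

LSB = 3.4/2^14 = 207.52 µV.
V_a = V_low + 10081·LSB = 2.092 V; V_b = V_low + 10082·LSB = 2.09221 V.

[2.09200 V, 2.09221 V)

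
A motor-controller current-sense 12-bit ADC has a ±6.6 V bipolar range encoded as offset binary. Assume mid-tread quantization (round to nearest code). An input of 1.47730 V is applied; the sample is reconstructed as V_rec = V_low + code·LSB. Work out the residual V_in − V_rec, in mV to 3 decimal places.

1.323 mV

Step size: 13.2 V ÷ 2^12 = 3.223 mV.
Scaled input = 2506.4107 LSBs, so code = 2506.
Code 2506 maps back to (−6.6) + 2506×0.00322266 V = 1.4759766 V.
Error = 1.47730 − 1.4759766 = 0.00132344 V = 1.323 mV.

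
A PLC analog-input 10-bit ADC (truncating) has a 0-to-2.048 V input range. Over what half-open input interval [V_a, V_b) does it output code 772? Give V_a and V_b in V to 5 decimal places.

[1.54400 V, 1.54600 V)

LSB = 2.048/2^10 = 2.000 mV.
V_a = V_low + 772·LSB = 1.544 V; V_b = V_low + 773·LSB = 1.546 V.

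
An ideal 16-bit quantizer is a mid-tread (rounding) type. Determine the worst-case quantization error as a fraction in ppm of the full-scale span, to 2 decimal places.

Rounding → worst-case error = ½ LSB = V_FS/2^17, so 1e+06/131072 = 7.62939 ppm of full scale.

7.63 ppm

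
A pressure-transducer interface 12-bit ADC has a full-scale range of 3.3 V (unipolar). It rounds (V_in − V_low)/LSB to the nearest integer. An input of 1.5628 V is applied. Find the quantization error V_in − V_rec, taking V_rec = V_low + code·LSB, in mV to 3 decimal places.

Step size: 3.3 V ÷ 2^12 = 0.806 mV.
(V_in − V_low)/LSB = (1.5628 − 0)/0.000805664 = 1939.7663 → code 1940 (round).
Code 1940 maps back to 0 + 1940×0.000805664 V = 1.5629883 V.
Error = 1.5628 − 1.5629883 = -0.000188281 V = -0.188 mV.

-0.188 mV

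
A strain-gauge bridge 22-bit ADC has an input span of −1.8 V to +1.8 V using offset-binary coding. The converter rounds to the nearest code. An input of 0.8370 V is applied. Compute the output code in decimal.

LSB = 3.6 V / 4194304 = 0.86 µV.
(V_in − V_low)/LSB = (0.8370 − (−1.8)) / 8.58307e-07 = 3072327.680.
round(3072327.680) = 3072328.

code 3072328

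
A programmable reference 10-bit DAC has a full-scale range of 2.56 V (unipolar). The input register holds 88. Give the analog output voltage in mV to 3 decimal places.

220.000 mV

LSB = 2.56 V / 2^10 = 2.500 mV.
V_out = 0 + 88 × 0.0025 V = 0.22 V.
= 220.000 mV.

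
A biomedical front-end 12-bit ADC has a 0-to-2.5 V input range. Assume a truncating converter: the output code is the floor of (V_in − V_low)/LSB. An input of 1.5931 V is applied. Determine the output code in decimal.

code 2610

With 4096 levels over 2.5 V, one step is 0.610 mV.
(1.5931 − 0) / 0.000610352 = 2610.135 LSBs.
So the output code is 2610.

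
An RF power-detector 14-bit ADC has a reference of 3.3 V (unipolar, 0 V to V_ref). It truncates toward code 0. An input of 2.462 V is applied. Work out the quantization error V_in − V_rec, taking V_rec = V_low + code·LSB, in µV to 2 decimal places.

92.04 µV

LSB = 3.3/2^14 = 201.42 µV.
Scaled input = 12223.4570 LSBs, so code = 12223.
Reconstructed: 2.461908 V.
Error = 2.462 − 2.461908 = 9.2041e-05 V = 92.04 µV.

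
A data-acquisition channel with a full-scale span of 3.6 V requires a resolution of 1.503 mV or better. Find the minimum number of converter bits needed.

Number of steps required ≥ 3.6 V / 1.503 mV = 2395.21.
Need 2^N ≥ 2395.21; 2^11 = 2048, 2^12 = 4096.
Minimum N = 12.

12 bits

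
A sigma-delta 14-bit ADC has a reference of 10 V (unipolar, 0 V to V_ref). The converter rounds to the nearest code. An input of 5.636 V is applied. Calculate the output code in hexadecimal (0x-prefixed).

code 0x2412 (decimal 9234)

With 16384 levels over 10 V, one step is 0.610 mV.
(5.636 − 0) / 0.000610352 = 9234.022 LSBs.
So the output code is 9234.
In hexadecimal (0x-prefixed): 0x2412.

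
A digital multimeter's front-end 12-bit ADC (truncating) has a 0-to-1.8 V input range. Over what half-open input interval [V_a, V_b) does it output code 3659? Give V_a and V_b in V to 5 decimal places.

[1.60796 V, 1.60840 V)

LSB = 1.8/2^12 = 439.45 µV.
V_a = V_low + 3659·LSB = 1.60796 V; V_b = V_low + 3660·LSB = 1.6084 V.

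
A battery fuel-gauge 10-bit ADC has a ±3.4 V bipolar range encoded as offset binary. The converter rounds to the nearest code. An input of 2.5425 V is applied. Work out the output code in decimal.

Full-scale span = 6.8 V; LSB = 6.8/2^10 = 6.641 mV.
(V_in − V_low)/LSB = (2.5425 − (−3.4)) / 0.00664062 = 894.871.
round(894.871) = 895.

code 895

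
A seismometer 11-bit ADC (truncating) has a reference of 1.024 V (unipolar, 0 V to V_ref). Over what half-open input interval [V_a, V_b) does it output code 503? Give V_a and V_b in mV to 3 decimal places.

LSB = 1.024/2^11 = 0.500 mV.
V_a = V_low + 503·LSB = 0.2515 V; V_b = V_low + 504·LSB = 0.252 V.

[251.500 mV, 252.000 mV)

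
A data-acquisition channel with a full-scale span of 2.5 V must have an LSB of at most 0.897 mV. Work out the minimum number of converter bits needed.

12 bits

Number of steps required ≥ 2.5 V / 0.897 mV = 2787.07.
Need 2^N ≥ 2787.07; 2^11 = 2048, 2^12 = 4096.
Minimum N = 12.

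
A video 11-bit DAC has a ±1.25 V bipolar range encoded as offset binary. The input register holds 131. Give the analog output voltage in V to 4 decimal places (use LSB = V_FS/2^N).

-1.0901 V

LSB = 2.5 V / 2^11 = 1.221 mV.
V_out = (−1.25) + 131 × 0.0012207 V = -1.09009 V.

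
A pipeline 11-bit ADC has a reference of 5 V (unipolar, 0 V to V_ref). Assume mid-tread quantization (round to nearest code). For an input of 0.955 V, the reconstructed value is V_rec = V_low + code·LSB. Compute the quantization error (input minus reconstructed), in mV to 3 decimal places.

One LSB is 5 V / 2048 = 2.441 mV.
(0.955 − 0)/0.00244141 = 391.1680; round gives code 391.
Reconstructed: 0.95458984 V.
Difference: 0.000410156 V → 0.410 mV.

0.410 mV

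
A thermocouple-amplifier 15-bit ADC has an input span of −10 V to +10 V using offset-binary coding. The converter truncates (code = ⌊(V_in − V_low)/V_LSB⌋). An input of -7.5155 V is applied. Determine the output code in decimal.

code 4070

LSB = 20 V / 32768 = 0.610 mV.
Input sits at 4070.605 steps above V_low.
⌊·⌋(4070.605) = 4070.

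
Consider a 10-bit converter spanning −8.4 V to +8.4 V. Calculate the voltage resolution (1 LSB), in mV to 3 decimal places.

Full-scale span = 16.8 V.
LSB = 16.8 / 2^10 = 16.8 / 1024 = 0.0164063 V = 16.406 mV.

16.406 mV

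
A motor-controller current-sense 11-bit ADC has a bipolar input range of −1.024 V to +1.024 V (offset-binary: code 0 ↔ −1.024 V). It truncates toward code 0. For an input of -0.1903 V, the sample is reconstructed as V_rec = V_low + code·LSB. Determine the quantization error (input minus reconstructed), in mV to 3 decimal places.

0.700 mV

LSB = 2.048/2^11 = 1.000 mV.
(V_in − V_low)/LSB = (-0.1903 − (−1.024))/0.001 = 833.7000 → code 833 (floor).
Code 833 maps back to (−1.024) + 833×0.001 V = -0.191 V.
V_in − V_rec = 0.0007 V = 0.700 mV.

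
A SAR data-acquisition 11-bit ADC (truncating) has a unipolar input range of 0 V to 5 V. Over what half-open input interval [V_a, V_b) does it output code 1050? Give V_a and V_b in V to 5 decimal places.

LSB = 5/2^11 = 2.441 mV.
V_a = V_low + 1050·LSB = 2.56348 V; V_b = V_low + 1051·LSB = 2.56592 V.

[2.56348 V, 2.56592 V)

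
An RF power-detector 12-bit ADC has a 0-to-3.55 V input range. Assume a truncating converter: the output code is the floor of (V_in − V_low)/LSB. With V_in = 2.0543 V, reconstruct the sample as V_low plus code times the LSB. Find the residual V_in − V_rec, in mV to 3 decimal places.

0.223 mV

LSB = 3.55/2^12 = 0.867 mV.
(2.0543 − 0)/0.000866699 = 2370.2571; ⌊·⌋ gives code 2370.
V_rec = 0 + 2370·0.000866699 = 2.0540771 V.
Difference: 0.000222852 V → 0.223 mV.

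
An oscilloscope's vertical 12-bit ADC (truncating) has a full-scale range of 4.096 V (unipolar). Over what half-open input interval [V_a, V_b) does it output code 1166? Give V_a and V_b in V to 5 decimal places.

LSB = 4.096/2^12 = 1.000 mV.
V_a = V_low + 1166·LSB = 1.166 V; V_b = V_low + 1167·LSB = 1.167 V.

[1.16600 V, 1.16700 V)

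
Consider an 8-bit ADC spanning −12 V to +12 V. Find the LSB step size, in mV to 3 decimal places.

93.750 mV

Full-scale span = 24 V.
LSB = 24 / 2^8 = 24 / 256 = 0.09375 V = 93.750 mV.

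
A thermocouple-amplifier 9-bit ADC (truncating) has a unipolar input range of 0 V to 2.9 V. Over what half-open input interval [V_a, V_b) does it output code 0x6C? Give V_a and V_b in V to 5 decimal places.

[0.61172 V, 0.61738 V)

LSB = 2.9/2^9 = 5.664 mV.
Code 0x6C = 108 decimal.
V_a = V_low + 108·LSB = 0.611719 V; V_b = V_low + 109·LSB = 0.617383 V.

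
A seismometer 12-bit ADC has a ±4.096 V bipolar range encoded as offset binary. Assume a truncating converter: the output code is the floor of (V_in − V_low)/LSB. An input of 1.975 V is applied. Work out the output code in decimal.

With 4096 levels over 8.192 V, one step is 2.000 mV.
Input sits at 3035.500 steps above V_low.
Floor → code 3035.

code 3035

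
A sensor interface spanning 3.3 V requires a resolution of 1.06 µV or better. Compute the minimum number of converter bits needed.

Number of steps required ≥ 3.3 V / 1.06 µV = 3113207.55.
Need 2^N ≥ 3113207.55; 2^21 = 2097152, 2^22 = 4194304.
Minimum N = 22.

22 bits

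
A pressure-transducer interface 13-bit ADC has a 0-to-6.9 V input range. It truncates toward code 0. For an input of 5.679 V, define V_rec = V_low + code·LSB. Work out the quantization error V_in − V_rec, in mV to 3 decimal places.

0.313 mV

Step size: 6.9 V ÷ 2^13 = 0.842 mV.
(V_in − V_low)/LSB = (5.679 − 0)/0.000842285 = 6742.3722 → code 6742 (floor).
V_rec = 0 + 6742·0.000842285 = 5.6786865 V.
V_in − V_rec = 0.000313477 V = 0.313 mV.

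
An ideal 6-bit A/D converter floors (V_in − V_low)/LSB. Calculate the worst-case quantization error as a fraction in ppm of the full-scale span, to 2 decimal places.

Truncating → worst-case error = 1 LSB = V_FS/2^6, so 1e+06/64 = 15625 ppm of full scale.

15625.00 ppm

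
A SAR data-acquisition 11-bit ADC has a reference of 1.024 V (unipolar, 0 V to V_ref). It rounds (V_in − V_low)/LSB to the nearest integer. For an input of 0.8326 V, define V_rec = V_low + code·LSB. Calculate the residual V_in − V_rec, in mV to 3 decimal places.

0.100 mV

One LSB is 1.024 V / 2048 = 0.500 mV.
Scaled input = 1665.2000 LSBs, so code = 1665.
V_rec = 0 + 1665·0.0005 = 0.8325 V.
Difference: 0.0001 V → 0.100 mV.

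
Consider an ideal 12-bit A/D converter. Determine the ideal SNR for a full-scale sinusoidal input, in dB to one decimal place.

74.0 dB

SNR ≈ 6.02·N + 1.76 dB = 6.02·12 + 1.76 = 74.00 dB.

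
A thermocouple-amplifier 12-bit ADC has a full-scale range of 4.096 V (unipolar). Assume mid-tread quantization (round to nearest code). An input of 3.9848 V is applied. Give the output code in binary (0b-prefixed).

code 0b111110010001 (decimal 3985)

With 4096 levels over 4.096 V, one step is 1.000 mV.
(V_in − V_low)/LSB = (3.9848 − 0) / 0.001 = 3984.800.
round(3984.800) = 3985.
In binary (0b-prefixed): 0b111110010001.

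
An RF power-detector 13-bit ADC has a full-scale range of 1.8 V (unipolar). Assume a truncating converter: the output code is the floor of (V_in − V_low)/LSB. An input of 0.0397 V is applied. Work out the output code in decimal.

code 180

Full-scale span = 1.8 V; LSB = 1.8/2^13 = 219.73 µV.
Input sits at 180.679 steps above V_low.
Floor → code 180.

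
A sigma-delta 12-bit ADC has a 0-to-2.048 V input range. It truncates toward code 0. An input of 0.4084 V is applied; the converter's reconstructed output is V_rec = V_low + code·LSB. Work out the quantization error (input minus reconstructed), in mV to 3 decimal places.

0.400 mV

LSB = 2.048/2^12 = 0.500 mV.
Scaled input = 816.8000 LSBs, so code = 816.
V_rec = 0 + 816·0.0005 = 0.408 V.
V_in − V_rec = 0.0004 V = 0.400 mV.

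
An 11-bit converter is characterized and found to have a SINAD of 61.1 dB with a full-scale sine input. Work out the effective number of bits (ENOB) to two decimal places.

9.86 bits

ENOB = (SINAD − 1.76) / 6.02 = (61.1 − 1.76)/6.02 = 9.857.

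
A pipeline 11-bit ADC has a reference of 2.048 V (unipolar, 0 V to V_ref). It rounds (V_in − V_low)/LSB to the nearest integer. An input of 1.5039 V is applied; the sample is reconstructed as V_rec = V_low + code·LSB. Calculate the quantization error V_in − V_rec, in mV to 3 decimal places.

LSB = 2.048/2^11 = 1.000 mV.
Scaled input = 1503.9000 LSBs, so code = 1504.
Code 1504 maps back to 0 + 1504×0.001 V = 1.504 V.
Error = 1.5039 − 1.504 = -0.0001 V = -0.100 mV.

-0.100 mV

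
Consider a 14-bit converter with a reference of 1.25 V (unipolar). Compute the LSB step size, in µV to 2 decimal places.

76.29 µV

Full-scale span = 1.25 V.
LSB = 1.25 / 2^14 = 1.25 / 16384 = 7.62939e-05 V = 76.29 µV.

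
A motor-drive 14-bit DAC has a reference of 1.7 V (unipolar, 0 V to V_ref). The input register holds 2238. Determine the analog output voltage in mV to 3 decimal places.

232.214 mV

LSB = 1.7 V / 2^14 = 103.76 µV.
V_out = 0 + 2238 × 0.00010376 V = 0.232214 V.
= 232.214 mV.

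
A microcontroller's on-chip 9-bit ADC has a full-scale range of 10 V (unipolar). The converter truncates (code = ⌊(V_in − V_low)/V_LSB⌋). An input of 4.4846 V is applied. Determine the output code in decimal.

code 229

With 512 levels over 10 V, one step is 19.531 mV.
(4.4846 − 0) / 0.0195312 = 229.612 LSBs.
⌊·⌋(229.612) = 229.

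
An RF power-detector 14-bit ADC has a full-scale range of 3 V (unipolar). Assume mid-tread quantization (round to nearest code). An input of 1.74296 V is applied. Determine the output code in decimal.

code 9519

With 16384 levels over 3 V, one step is 183.11 µV.
(1.74296 − 0) / 0.000183105 = 9518.886 LSBs.
round(9518.886) = 9519.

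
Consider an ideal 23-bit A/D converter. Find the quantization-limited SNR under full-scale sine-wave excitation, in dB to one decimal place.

SNR ≈ 6.02·N + 1.76 dB = 6.02·23 + 1.76 = 140.22 dB.

140.2 dB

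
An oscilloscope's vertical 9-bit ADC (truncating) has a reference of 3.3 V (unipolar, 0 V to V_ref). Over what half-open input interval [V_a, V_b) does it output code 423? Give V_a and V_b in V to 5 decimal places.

[2.72637 V, 2.73281 V)

LSB = 3.3/2^9 = 6.445 mV.
V_a = V_low + 423·LSB = 2.72637 V; V_b = V_low + 424·LSB = 2.73281 V.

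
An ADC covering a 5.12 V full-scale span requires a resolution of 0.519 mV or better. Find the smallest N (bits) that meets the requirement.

Number of steps required ≥ 5.12 V / 0.519 mV = 9865.13.
Need 2^N ≥ 9865.13; 2^13 = 8192, 2^14 = 16384.
Minimum N = 14.

14 bits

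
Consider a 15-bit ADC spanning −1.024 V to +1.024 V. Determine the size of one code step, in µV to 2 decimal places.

Full-scale span = 2.048 V.
LSB = 2.048 / 2^15 = 2.048 / 32768 = 6.25e-05 V = 62.50 µV.

62.50 µV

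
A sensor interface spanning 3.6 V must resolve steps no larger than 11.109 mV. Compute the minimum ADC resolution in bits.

Number of steps required ≥ 3.6 V / 11.109 mV = 324.06.
Need 2^N ≥ 324.06; 2^8 = 256, 2^9 = 512.
Minimum N = 9.

9 bits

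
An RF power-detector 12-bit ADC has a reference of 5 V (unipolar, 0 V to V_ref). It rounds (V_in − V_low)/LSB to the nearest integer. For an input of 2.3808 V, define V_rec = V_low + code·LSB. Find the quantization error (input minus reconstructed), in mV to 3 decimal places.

LSB = 5/2^12 = 1.221 mV.
(2.3808 − 0)/0.0012207 = 1950.3514; round gives code 1950.
Code 1950 maps back to 0 + 1950×0.0012207 V = 2.3803711 V.
Difference: 0.000428906 V → 0.429 mV.

0.429 mV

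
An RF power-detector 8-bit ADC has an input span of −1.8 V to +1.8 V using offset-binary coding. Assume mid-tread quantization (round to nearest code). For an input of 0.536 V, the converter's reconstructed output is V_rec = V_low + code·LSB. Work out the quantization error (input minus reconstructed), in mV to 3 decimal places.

One LSB is 3.6 V / 256 = 14.062 mV.
(V_in − V_low)/LSB = (0.536 − (−1.8))/0.0140625 = 166.1156 → code 166 (round).
Reconstructed: 0.534375 V.
Error = 0.536 − 0.534375 = 0.001625 V = 1.625 mV.

1.625 mV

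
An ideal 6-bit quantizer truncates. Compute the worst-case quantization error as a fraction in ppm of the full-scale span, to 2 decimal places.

15625.00 ppm

Truncating → worst-case error = 1 LSB = V_FS/2^6, so 1e+06/64 = 15625 ppm of full scale.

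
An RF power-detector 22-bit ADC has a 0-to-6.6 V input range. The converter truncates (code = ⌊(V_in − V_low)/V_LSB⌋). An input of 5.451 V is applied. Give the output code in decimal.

code 3464113

LSB = 6.6 V / 4194304 = 1.57 µV.
Input sits at 3464113.804 steps above V_low.
So the output code is 3464113.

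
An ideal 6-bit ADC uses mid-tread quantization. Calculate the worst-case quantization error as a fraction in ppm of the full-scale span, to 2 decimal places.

Rounding → worst-case error = ½ LSB = V_FS/2^7, so 1e+06/128 = 7812.5 ppm of full scale.

7812.50 ppm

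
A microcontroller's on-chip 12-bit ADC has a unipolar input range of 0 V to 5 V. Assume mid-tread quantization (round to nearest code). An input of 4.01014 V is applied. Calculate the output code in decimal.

Full-scale span = 5 V; LSB = 5/2^12 = 1.221 mV.
(4.01014 − 0) / 0.0012207 = 3285.107 LSBs.
Round → code 3285.

code 3285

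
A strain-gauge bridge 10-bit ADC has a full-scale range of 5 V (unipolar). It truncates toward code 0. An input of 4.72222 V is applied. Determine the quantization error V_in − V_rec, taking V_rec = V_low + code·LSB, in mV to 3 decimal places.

LSB = 5/2^10 = 4.883 mV.
(4.72222 − 0)/0.00488281 = 967.1107; ⌊·⌋ gives code 967.
Code 967 maps back to 0 + 967×0.00488281 V = 4.7216797 V.
Difference: 0.000540312 V → 0.540 mV.

0.540 mV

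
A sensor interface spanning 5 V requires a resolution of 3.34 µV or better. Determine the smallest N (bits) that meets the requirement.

21 bits

Number of steps required ≥ 5 V / 3.34 µV = 1497005.99.
Need 2^N ≥ 1497005.99; 2^20 = 1048576, 2^21 = 2097152.
Minimum N = 21.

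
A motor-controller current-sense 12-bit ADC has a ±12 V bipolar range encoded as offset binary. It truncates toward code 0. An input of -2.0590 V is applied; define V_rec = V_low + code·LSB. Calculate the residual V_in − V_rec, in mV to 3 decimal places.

One LSB is 24 V / 4096 = 5.859 mV.
Scaled input = 1696.5973 LSBs, so code = 1696.
V_rec = (−12) + 1696·0.00585938 = -2.0625 V.
Difference: 0.0035 V → 3.500 mV.

3.500 mV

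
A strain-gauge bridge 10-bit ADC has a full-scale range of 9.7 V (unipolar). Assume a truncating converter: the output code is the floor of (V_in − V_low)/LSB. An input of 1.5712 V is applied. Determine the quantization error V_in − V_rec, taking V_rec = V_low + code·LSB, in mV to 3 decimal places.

LSB = 9.7/2^10 = 9.473 mV.
Scaled input = 165.8669 LSBs, so code = 165.
V_rec = 0 + 165·0.00947266 = 1.5629883 V.
V_in − V_rec = 0.00821172 V = 8.212 mV.

8.212 mV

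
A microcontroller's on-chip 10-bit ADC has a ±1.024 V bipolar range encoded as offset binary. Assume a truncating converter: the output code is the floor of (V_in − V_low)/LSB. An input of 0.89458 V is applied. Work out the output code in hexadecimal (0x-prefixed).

code 0x3BF (decimal 959)

LSB = 2.048 V / 1024 = 2.000 mV.
(0.89458 − (−1.024)) / 0.002 = 959.290 LSBs.
Floor → code 959.
In hexadecimal (0x-prefixed): 0x3BF.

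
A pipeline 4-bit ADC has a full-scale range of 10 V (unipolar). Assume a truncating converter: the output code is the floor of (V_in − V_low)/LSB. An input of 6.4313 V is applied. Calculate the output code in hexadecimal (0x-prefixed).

LSB = 10 V / 16 = 0.6250 V.
(V_in − V_low)/LSB = (6.4313 − 0) / 0.625 = 10.290.
So the output code is 10.
In hexadecimal (0x-prefixed): 0xA.

code 0xA (decimal 10)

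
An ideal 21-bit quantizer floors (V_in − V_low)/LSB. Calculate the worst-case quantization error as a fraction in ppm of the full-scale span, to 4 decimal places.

0.4768 ppm

Truncating → worst-case error = 1 LSB = V_FS/2^21, so 1e+06/2097152 = 0.476837 ppm of full scale.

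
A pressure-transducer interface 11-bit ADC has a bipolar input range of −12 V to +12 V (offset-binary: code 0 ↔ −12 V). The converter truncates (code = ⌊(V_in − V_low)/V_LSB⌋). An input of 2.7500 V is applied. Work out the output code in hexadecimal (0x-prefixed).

Full-scale span = 24 V; LSB = 24/2^11 = 11.719 mV.
Input sits at 1258.667 steps above V_low.
Floor → code 1258.
In hexadecimal (0x-prefixed): 0x4EA.

code 0x4EA (decimal 1258)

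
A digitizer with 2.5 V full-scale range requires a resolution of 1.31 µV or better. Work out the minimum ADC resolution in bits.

Number of steps required ≥ 2.5 V / 1.31 µV = 1908396.95.
Need 2^N ≥ 1908396.95; 2^20 = 1048576, 2^21 = 2097152.
Minimum N = 21.

21 bits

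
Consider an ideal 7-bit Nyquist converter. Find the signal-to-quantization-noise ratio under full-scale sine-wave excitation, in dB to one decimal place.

43.9 dB

SNR ≈ 6.02·N + 1.76 dB = 6.02·7 + 1.76 = 43.90 dB.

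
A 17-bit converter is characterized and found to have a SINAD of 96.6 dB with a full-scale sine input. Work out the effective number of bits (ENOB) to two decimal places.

ENOB = (SINAD − 1.76) / 6.02 = (96.6 − 1.76)/6.02 = 15.754.

15.75 bits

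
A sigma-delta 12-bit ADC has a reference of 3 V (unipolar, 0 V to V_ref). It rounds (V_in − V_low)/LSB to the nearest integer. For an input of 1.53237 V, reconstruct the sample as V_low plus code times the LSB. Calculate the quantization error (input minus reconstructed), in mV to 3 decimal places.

Step size: 3 V ÷ 2^12 = 0.732 mV.
Scaled input = 2092.1958 LSBs, so code = 2092.
V_rec = 0 + 2092·0.000732422 = 1.5322266 V.
V_in − V_rec = 0.000143438 V = 0.143 mV.

0.143 mV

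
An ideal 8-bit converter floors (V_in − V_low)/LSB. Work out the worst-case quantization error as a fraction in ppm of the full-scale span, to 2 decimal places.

Truncating → worst-case error = 1 LSB = V_FS/2^8, so 1e+06/256 = 3906.25 ppm of full scale.

3906.25 ppm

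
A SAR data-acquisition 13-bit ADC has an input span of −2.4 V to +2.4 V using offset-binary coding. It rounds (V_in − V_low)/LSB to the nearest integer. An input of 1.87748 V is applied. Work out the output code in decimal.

LSB = 4.8 V / 8192 = 0.586 mV.
Input sits at 7300.233 steps above V_low.
So the output code is 7300.

code 7300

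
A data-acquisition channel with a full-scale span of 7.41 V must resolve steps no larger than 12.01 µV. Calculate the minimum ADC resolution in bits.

20 bits

Number of steps required ≥ 7.41 V / 12.01 µV = 616985.85.
Need 2^N ≥ 616985.85; 2^19 = 524288, 2^20 = 1048576.
Minimum N = 20.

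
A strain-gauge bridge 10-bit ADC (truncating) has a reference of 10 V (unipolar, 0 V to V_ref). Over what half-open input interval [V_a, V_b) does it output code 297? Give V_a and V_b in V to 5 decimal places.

LSB = 10/2^10 = 9.766 mV.
V_a = V_low + 297·LSB = 2.90039 V; V_b = V_low + 298·LSB = 2.91016 V.

[2.90039 V, 2.91016 V)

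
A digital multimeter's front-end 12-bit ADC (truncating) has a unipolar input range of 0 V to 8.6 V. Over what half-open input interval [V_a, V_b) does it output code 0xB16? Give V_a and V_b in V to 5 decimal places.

[5.95869 V, 5.96079 V)

LSB = 8.6/2^12 = 2.100 mV.
Code 0xB16 = 2838 decimal.
V_a = V_low + 2838·LSB = 5.95869 V; V_b = V_low + 2839·LSB = 5.96079 V.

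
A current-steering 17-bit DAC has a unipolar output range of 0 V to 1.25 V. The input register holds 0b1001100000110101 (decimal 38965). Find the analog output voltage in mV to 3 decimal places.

371.599 mV

LSB = 1.25 V / 2^17 = 9.54 µV.
Code 0b1001100000110101 = 38965 decimal.
V_out = 0 + 38965 × 9.53674e-06 V = 0.371599 V.
= 371.599 mV.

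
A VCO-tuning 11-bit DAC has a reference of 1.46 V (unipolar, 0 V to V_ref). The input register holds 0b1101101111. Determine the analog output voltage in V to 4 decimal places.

0.6266 V

LSB = 1.46 V / 2^11 = 0.713 mV.
Code 0b1101101111 = 879 decimal.
V_out = 0 + 879 × 0.000712891 V = 0.626631 V.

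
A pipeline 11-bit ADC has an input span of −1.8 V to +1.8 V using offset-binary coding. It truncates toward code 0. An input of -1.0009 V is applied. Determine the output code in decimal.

code 454

With 2048 levels over 3.6 V, one step is 1.758 mV.
Input sits at 454.599 steps above V_low.
Floor → code 454.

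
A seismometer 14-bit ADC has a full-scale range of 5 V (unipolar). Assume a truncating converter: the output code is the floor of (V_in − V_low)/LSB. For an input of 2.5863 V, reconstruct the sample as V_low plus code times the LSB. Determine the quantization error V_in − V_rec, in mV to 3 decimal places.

0.240 mV

LSB = 5/2^14 = 305.18 µV.
(V_in − V_low)/LSB = (2.5863 − 0)/0.000305176 = 8474.7878 → code 8474 (floor).
V_rec = 0 + 8474·0.000305176 = 2.5860596 V.
Error = 2.5863 − 2.5860596 = 0.00024043 V = 0.240 mV.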